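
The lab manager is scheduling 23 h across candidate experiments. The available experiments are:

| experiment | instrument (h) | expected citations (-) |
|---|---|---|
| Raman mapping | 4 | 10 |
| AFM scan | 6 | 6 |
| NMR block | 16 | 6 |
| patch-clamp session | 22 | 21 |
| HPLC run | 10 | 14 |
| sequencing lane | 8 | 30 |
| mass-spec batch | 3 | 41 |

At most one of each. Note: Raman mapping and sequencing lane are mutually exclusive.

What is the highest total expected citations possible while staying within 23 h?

HPLC run + sequencing lane + mass-spec batch uses 21 of the 23 h and totals 85.

85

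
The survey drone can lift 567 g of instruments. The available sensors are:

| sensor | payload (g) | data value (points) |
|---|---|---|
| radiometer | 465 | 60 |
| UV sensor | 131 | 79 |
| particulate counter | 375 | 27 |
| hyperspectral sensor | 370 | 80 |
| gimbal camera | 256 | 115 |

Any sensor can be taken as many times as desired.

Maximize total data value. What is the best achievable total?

316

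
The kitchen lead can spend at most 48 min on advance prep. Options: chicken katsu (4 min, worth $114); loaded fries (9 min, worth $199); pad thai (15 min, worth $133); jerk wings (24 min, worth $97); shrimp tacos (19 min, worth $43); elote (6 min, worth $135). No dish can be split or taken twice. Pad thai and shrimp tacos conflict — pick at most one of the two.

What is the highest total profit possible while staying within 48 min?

581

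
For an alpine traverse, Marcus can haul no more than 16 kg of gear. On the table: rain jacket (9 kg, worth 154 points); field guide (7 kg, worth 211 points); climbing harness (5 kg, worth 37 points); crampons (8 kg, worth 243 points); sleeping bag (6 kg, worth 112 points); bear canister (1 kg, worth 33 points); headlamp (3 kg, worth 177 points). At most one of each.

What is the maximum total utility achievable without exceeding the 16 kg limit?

Density check — headlamp 59.00, bear canister 33.00, crampons 30.38, field guide 30.14 are the best per kg.
Filling by ratio: crampons + bear canister + headlamp for 453, with 4 kg left unused.
The 9 kg tied up in crampons and bear canister is better spent on field guide + sleeping bag — total rises to 500 (16 kg).

500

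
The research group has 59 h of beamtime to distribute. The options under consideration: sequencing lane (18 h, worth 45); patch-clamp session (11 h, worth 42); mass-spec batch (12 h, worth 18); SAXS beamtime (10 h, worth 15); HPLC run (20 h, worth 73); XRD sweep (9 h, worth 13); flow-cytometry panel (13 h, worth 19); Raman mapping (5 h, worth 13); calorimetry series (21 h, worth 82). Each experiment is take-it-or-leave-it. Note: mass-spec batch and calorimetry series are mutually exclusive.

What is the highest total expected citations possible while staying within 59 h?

Ranking by ratio (expected citations/h): calorimetry series 3.90, patch-clamp session 3.82, HPLC run 3.65, Raman mapping 2.60.
Best packing: patch-clamp session + HPLC run + Raman mapping + calorimetry series — 57 h, 210 total.

210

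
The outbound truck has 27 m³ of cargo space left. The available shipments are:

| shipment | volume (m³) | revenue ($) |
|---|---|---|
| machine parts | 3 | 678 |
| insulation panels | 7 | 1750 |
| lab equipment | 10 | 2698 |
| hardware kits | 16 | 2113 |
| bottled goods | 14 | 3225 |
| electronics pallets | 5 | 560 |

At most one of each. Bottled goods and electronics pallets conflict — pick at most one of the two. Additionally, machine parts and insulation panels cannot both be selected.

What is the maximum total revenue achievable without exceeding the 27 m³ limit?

Ranking by ratio (revenue/m³): lab equipment 269.80, insulation panels 250.00, bottled goods 230.36.
Taking machine parts + lab equipment + bottled goods: 27 m³ used, 6601 in revenue.
Next best is lab equipment + bottled goods at 5923 (24 m³) — short by 678.

6601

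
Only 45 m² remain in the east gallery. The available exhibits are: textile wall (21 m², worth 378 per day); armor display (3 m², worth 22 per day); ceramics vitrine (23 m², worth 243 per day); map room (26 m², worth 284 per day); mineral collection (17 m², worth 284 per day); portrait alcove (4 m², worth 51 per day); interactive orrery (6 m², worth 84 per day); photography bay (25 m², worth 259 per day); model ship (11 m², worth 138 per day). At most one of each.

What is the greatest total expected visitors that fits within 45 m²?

746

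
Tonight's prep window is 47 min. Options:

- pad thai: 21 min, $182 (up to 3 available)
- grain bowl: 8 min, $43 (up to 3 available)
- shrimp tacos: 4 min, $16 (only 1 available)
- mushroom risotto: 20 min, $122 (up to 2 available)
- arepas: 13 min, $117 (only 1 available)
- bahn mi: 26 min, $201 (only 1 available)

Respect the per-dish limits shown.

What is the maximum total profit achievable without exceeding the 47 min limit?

383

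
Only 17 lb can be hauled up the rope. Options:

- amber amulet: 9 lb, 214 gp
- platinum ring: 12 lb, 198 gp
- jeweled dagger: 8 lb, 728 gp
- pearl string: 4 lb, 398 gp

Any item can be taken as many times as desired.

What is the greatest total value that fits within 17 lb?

By value per lb: pearl string 99.50, jeweled dagger 91.00, amber amulet 23.78, platinum ring 16.50 lead.
4×pearl string uses 16 of the 17 lb and totals 1592.
Every other selection either busts 17 lb or fails to beat 1592.

1592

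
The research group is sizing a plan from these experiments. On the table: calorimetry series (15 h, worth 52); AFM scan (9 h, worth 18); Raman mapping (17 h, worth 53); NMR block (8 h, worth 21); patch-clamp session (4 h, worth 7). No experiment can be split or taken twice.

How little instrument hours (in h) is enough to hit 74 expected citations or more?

25

Need the lightest bundle worth ≥ 74.
Raman mapping + NMR block reaches 74 using 25 h.
Below 25 h the best achievable stays under 74.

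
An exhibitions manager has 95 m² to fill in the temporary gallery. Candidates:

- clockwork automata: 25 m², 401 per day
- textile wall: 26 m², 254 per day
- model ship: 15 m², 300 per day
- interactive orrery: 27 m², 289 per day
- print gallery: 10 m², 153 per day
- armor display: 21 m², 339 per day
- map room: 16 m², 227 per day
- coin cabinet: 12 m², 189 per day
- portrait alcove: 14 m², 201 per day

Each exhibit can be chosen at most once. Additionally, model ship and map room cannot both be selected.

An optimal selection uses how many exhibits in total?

The maximum expected visitors within 95 m² is 1430.
For example clockwork automata + model ship + armor display + coin cabinet + portrait alcove achieves it, using 87 m².
Any selection reaching 1430 contains exactly 5 exhibits.

5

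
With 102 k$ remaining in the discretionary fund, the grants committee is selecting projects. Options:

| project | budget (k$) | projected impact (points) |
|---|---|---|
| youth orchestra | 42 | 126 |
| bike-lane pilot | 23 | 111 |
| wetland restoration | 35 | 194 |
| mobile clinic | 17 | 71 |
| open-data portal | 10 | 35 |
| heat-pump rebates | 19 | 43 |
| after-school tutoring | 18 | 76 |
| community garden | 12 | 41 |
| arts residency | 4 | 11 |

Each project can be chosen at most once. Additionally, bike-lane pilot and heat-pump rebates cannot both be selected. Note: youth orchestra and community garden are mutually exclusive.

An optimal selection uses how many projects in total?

6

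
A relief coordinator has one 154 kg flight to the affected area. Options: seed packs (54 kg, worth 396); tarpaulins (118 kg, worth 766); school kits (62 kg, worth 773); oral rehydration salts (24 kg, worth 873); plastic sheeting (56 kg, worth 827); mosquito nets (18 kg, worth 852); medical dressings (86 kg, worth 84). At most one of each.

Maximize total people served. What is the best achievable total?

Ranking by ratio (people served/kg): mosquito nets 47.33, oral rehydration salts 36.38, plastic sheeting 14.77.
Best packing: seed packs + oral rehydration salts + plastic sheeting + mosquito nets — 152 kg, 2948 total.
Next best is oral rehydration salts + plastic sheeting + mosquito nets at 2552 (98 kg) — short by 396.

2948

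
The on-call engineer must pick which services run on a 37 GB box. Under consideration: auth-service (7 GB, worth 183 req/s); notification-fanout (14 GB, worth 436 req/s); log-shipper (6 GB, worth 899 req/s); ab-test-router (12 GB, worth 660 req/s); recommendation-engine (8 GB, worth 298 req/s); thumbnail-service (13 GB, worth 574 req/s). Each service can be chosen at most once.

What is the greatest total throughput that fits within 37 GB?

Ranking by ratio (throughput/GB): log-shipper 149.83, ab-test-router 55.00, thumbnail-service 44.15, recommendation-engine 37.25.
Taking log-shipper + ab-test-router + thumbnail-service: 31 GB used, 2133 in throughput.
No other feasible combination exceeds 2133.

2133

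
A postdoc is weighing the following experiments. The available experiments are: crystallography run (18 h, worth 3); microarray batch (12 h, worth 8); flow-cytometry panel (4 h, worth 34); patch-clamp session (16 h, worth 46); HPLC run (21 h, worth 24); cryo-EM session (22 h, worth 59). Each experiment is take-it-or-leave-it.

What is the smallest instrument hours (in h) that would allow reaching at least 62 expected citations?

20

Look for the lowest-instrument combination reaching 62.
flow-cytometry panel + patch-clamp session reaches 80 using 20 h.
Below 20 h the best achievable stays under 62.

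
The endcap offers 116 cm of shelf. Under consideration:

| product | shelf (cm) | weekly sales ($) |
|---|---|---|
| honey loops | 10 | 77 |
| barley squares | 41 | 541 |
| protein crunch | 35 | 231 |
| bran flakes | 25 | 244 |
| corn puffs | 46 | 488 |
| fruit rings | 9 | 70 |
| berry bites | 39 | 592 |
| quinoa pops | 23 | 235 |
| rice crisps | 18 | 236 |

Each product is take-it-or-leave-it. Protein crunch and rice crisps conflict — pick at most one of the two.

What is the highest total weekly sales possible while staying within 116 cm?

Density check — berry bites 15.18, barley squares 13.20, rice crisps 13.11, corn puffs 10.61 are the best per cm.
Taking the top-ratio products first gives barley squares + fruit rings + berry bites + rice crisps for 1439 (107 cm).
The 27 cm tied up in fruit rings and rice crisps is better spent on honey loops + bran flakes — total rises to 1454 (115 cm).

1454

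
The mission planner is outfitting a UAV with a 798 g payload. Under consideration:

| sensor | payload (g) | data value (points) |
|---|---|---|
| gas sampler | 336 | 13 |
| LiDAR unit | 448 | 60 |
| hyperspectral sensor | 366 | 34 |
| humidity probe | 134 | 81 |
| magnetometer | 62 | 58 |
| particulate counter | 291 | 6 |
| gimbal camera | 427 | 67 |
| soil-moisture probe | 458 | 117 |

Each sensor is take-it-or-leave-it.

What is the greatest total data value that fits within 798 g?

Taking humidity probe + magnetometer + soil-moisture probe: 654 g used, 256 in data value.
Nothing else within 798 g beats 256.

256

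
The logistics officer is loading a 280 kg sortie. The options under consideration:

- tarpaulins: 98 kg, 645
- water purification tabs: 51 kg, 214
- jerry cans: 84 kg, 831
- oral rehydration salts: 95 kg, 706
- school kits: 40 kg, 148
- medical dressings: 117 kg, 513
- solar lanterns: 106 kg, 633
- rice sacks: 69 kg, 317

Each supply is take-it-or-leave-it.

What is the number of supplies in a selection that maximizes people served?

3

Best achievable people served is 2182.
One optimal bundle: tarpaulins + jerry cans + oral rehydration salts (277 kg).
Any selection reaching 2182 contains exactly 3 supplies.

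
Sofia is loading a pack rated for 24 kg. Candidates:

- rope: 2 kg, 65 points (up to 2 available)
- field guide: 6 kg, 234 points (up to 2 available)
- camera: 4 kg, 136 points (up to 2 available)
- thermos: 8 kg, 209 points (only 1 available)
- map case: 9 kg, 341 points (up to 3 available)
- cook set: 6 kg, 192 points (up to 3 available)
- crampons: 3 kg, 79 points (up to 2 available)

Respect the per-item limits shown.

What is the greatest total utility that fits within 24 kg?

916

The ratio heuristic lands on rope + 2×field guide + map case (874) but leaves 1 kg idle.
Replace rope and field guide with map case: the trade gains 42 net, giving 916 at 24 kg.
Nothing else within 24 kg beats 916.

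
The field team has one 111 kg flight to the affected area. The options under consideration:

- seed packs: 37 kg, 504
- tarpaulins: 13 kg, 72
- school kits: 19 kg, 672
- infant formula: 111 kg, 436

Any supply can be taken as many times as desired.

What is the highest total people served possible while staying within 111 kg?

3432

Density check — school kits 35.37, seed packs 13.62, tarpaulins 5.54 are the best per kg.
The ratio ordering already packs tightly: tarpaulins + 5×school kits, 108 kg, 3432.
The spare 3 kg is too small for any remaining supply, and no exchange beats 3432.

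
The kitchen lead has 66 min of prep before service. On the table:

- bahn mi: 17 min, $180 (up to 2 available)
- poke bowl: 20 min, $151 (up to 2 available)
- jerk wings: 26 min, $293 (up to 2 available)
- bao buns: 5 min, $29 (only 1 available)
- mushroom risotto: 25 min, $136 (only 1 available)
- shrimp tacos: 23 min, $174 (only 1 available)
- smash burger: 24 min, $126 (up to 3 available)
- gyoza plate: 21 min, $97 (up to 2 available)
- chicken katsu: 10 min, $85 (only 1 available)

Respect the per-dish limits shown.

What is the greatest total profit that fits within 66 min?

682

Density check — jerk wings 11.27, bahn mi 10.59, chicken katsu 8.50 are the best per min.
A density-first pass picks 2×jerk wings + chicken katsu — 671 at 62 min.
Dropping jerk wings and chicken katsu frees 36 min; slotting in 2×bahn mi + bao buns (39 min) lifts the total to 682 at 65 min.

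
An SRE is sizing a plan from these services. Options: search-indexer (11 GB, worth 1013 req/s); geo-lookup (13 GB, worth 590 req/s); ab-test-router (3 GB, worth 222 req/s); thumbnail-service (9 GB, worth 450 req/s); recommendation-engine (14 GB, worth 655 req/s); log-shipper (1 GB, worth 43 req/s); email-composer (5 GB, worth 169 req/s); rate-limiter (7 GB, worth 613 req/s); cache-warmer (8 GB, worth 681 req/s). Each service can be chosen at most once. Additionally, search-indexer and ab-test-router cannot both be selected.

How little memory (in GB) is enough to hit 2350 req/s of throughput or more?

27

Look for the lowest-memory combination reaching 2350.
Taking search-indexer + log-shipper + rate-limiter + cache-warmer gives 2350 (≥ 2350) for 27 GB.
No combination under 27 GB hits 2350.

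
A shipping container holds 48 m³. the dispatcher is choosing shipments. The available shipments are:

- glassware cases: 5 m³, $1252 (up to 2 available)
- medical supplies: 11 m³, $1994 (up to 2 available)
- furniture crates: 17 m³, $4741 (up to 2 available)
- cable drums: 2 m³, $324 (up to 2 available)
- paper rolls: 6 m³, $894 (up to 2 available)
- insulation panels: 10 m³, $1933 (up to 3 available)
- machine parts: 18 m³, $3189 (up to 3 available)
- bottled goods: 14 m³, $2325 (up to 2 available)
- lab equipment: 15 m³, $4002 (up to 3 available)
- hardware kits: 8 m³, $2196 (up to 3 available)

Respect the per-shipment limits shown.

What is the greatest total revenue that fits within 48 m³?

13135

Ranking by ratio (revenue/m³): furniture crates 278.88, hardware kits 274.50, lab equipment 266.80, glassware cases 250.40.
The ratio heuristic lands on glassware cases + 2×furniture crates + hardware kits (12930) but leaves 1 m³ idle.
The 22 m³ tied up in glassware cases and furniture crates is better spent on lab equipment + hardware kits — total rises to 13135 (48 m³).
No other feasible combination exceeds 13135.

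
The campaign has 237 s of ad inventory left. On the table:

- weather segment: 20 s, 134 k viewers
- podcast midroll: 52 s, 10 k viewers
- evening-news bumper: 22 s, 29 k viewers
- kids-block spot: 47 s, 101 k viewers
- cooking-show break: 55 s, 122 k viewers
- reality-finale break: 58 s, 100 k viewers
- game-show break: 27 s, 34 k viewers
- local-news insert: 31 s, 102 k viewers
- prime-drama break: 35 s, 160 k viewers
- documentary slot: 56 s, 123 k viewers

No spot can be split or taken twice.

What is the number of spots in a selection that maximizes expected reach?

7

The maximum expected reach within 237 s is 682.
For example weather segment + evening-news bumper + kids-block spot + cooking-show break + game-show break + local-news insert + prime-drama break achieves it, using 237 s.
Every optimal selection uses 7 spots.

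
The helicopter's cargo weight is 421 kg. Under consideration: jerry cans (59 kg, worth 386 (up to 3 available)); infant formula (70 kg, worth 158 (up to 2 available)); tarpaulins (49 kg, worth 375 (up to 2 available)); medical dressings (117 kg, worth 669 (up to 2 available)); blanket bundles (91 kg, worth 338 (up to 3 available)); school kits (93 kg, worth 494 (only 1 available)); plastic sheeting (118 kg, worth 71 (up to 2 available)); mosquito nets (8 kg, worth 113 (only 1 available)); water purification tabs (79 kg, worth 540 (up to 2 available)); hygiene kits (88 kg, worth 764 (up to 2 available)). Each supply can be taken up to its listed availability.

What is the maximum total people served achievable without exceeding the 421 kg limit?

3317

Taking jerry cans + 2×tarpaulins + mosquito nets + water purification tabs + 2×hygiene kits: 420 kg used, 3317 in people served.
That's the maximum — no swap from here does better than 3317.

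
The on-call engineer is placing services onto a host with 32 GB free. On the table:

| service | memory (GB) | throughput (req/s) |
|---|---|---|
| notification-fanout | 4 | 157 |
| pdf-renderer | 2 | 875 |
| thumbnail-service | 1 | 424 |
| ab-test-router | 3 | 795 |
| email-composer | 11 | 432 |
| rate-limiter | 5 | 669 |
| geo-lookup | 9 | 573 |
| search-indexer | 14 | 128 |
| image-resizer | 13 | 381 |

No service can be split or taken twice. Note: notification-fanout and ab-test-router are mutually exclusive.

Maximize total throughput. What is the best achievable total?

3768

Density check — pdf-renderer 437.50, thumbnail-service 424.00, ab-test-router 265.00, rate-limiter 133.80 are the best per GB.
The ratio ordering already packs tightly: pdf-renderer + thumbnail-service + ab-test-router + email-composer + rate-limiter + geo-lookup, 31 GB, 3768.
Next best is pdf-renderer + ab-test-router + email-composer + rate-limiter + geo-lookup at 3344 (30 GB) — short by 424.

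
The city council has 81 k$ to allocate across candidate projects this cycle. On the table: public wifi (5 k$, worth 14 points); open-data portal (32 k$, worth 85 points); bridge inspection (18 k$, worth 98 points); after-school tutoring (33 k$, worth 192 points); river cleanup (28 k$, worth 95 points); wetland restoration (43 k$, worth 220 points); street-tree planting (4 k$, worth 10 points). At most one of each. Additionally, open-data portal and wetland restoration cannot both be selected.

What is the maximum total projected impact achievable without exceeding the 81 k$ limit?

426

Ranking by ratio (projected impact/k$): after-school tutoring 5.82, bridge inspection 5.44, wetland restoration 5.12.
Taking the top-ratio projects first gives bridge inspection + after-school tutoring + river cleanup for 385 (79 k$).
The 46 k$ tied up in bridge inspection and river cleanup is better spent on public wifi + wetland restoration — total rises to 426 (81 k$).
Runner-up after-school tutoring + wetland restoration + street-tree planting tops out at 422.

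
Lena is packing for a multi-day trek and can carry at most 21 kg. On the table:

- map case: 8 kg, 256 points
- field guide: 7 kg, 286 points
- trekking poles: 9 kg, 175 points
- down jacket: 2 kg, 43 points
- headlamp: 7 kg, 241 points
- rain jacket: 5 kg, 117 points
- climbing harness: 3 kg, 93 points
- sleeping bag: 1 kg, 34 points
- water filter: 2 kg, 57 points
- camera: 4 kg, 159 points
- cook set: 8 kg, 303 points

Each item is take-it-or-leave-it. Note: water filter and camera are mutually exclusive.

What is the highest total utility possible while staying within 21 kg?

791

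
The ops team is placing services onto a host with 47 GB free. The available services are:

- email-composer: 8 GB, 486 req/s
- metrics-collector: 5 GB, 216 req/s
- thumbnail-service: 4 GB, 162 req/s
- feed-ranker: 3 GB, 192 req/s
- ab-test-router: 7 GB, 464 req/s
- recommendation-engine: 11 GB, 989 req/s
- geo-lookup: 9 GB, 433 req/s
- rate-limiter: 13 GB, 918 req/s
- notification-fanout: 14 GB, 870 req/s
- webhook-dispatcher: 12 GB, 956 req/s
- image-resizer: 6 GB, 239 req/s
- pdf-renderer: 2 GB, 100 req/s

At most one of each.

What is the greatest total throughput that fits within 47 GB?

Ranking by ratio (throughput/GB): recommendation-engine 89.91, webhook-dispatcher 79.67, rate-limiter 70.62, ab-test-router 66.29.
The ratio heuristic lands on feed-ranker + ab-test-router + recommendation-engine + rate-limiter + webhook-dispatcher (3519) but leaves 1 GB idle.
Dropping ab-test-router frees 7 GB; slotting in email-composer (8 GB) lifts the total to 3541 at 47 GB.
Runner-up feed-ranker + ab-test-router + recommendation-engine + rate-limiter + webhook-dispatcher tops out at 3519.

3541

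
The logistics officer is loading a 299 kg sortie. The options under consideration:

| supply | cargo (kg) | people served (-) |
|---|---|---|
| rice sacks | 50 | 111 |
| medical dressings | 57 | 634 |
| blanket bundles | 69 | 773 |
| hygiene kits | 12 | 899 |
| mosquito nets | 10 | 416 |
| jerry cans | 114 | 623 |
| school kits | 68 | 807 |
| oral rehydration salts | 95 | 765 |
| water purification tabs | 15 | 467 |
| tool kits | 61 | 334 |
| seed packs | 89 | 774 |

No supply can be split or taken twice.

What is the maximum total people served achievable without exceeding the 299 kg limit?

4330

Ranking by ratio (people served/kg): hygiene kits 74.92, mosquito nets 41.60, water purification tabs 31.13, school kits 11.87.
Medical dressings + blanket bundles + hygiene kits + mosquito nets + school kits + water purification tabs + tool kits uses 292 of the 299 kg and totals 4330.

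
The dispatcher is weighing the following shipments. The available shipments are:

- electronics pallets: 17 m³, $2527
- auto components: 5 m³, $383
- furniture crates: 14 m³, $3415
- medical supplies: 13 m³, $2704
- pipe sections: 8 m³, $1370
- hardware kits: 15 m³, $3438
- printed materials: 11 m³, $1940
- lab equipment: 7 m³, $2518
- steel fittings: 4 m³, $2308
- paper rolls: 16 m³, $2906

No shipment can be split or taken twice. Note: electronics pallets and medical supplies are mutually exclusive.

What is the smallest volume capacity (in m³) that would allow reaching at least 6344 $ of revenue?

Need the lightest bundle worth ≥ 6344.
printed materials + lab equipment + steel fittings: 6766 revenue at 22 m³.
No combination under 22 m³ hits 6344.

22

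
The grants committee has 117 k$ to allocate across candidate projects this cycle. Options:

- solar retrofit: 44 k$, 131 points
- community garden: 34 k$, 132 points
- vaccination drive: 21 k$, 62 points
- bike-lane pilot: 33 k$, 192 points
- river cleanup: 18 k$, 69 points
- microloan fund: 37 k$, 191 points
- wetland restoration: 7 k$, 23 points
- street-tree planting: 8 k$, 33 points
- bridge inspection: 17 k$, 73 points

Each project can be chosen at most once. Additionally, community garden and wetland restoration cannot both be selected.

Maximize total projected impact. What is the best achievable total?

558

Taking bike-lane pilot + river cleanup + microloan fund + street-tree planting + bridge inspection: 113 k$ used, 558 in projected impact.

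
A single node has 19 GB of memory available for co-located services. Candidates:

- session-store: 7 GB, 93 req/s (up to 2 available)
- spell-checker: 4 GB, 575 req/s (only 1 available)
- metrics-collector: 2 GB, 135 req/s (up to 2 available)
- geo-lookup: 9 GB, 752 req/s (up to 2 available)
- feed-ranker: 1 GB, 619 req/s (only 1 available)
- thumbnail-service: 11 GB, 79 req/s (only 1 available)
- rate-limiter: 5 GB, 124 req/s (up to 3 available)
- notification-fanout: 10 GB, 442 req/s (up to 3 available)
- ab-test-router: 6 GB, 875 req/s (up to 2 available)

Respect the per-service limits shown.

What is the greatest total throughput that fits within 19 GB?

Ranking by ratio (throughput/GB): feed-ranker 619.00, ab-test-router 145.83, spell-checker 143.75.
Best packing: spell-checker + metrics-collector + feed-ranker + 2×ab-test-router — 19 GB, 3079 total.
That's the maximum — no swap from here does better than 3079.

3079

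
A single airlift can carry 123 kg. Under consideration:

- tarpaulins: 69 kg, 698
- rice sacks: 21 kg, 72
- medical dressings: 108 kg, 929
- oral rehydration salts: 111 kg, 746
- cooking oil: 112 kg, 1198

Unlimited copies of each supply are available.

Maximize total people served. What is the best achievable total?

1198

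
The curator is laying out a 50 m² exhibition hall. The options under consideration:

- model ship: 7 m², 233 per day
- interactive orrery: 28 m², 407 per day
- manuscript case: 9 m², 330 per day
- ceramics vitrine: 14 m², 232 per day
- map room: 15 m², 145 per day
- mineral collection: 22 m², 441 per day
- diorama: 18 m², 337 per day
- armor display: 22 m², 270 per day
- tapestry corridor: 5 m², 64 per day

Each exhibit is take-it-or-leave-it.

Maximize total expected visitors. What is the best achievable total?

Ranking by ratio (expected visitors/m²): manuscript case 36.67, model ship 33.29, mineral collection 20.05.
Taking the top-ratio exhibits first gives model ship + manuscript case + mineral collection + tapestry corridor for 1068 (43 m²).
The 27 m² tied up in mineral collection and tapestry corridor is better spent on ceramics vitrine + diorama — total rises to 1132 (48 m²).
Runner-up manuscript case + mineral collection + diorama tops out at 1108.

1132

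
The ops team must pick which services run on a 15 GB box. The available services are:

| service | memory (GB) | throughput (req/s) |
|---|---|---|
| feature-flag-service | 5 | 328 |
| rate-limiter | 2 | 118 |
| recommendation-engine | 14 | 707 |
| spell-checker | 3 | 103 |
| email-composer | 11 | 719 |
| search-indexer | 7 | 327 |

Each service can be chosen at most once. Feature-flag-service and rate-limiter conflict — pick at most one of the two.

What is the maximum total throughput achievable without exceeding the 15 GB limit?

Density check — feature-flag-service 65.60, email-composer 65.36, rate-limiter 59.00 are the best per GB.
Best packing: rate-limiter + email-composer — 13 GB, 837 total.
No other feasible combination exceeds 837.

837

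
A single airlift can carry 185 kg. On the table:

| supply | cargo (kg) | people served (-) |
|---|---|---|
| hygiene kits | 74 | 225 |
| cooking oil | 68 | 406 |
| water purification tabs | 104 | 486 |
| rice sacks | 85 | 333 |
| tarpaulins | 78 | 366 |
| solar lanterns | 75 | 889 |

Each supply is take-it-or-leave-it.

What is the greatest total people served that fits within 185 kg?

1375

The ratio heuristic lands on cooking oil + solar lanterns (1295) but leaves 42 kg idle.
Dropping cooking oil frees 68 kg; slotting in water purification tabs (104 kg) lifts the total to 1375 at 179 kg.
Runner-up cooking oil + solar lanterns tops out at 1295.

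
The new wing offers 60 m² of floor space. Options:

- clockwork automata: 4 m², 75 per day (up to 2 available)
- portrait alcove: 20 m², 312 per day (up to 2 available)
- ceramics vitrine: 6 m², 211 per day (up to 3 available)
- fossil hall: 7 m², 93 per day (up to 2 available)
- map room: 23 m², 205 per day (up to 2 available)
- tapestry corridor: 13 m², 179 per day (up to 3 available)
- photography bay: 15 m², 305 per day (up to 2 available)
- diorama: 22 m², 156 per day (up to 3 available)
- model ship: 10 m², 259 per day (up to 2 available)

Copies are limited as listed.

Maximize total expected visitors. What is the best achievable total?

1549

The ratio heuristic lands on clockwork automata + 3×ceramics vitrine + photography bay + 2×model ship (1531) but leaves 3 m² idle.
The 4 m² tied up in clockwork automata is better spent on fossil hall — total rises to 1549 (60 m²).
No other feasible combination exceeds 1549.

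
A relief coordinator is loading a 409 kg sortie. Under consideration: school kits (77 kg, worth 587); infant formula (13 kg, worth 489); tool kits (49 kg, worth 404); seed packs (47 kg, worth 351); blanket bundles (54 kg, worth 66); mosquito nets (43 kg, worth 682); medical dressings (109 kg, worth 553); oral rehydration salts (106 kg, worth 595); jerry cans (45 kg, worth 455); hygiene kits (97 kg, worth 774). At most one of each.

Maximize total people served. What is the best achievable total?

Ranking by ratio (people served/kg): infant formula 37.62, mosquito nets 15.86, jerry cans 10.11, tool kits 8.24.
Greedy by ratio would take school kits + infant formula + tool kits + seed packs + mosquito nets + jerry cans + hygiene kits: 371 kg used, total 3742.
Replace school kits with oral rehydration salts: the trade gains 8 net, giving 3750 at 400 kg.

3750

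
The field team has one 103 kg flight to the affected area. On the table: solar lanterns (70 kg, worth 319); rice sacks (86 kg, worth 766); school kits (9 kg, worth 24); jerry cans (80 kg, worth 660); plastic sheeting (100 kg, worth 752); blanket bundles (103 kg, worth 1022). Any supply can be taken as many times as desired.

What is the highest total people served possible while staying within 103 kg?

1022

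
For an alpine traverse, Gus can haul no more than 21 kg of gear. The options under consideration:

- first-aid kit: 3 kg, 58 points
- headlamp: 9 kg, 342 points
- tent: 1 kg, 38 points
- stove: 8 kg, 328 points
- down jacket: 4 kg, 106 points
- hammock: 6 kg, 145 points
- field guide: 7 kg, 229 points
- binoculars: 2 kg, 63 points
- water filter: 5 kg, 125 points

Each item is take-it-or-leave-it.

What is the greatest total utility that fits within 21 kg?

Taking the top-ratio items first gives headlamp + tent + stove + binoculars for 771 (20 kg).
The 3 kg tied up in tent and binoculars is better spent on down jacket — total rises to 776 (21 kg).
That's the maximum — no swap from here does better than 776.

776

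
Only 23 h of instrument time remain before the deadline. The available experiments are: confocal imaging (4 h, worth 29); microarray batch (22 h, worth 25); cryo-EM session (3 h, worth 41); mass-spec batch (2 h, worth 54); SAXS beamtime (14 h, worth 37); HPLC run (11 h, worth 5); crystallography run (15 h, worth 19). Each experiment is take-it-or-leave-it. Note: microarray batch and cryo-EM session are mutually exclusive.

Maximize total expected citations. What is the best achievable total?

Best packing: confocal imaging + cryo-EM session + mass-spec batch + SAXS beamtime — 23 h, 161 total.
Nothing else feasible within 23 h beats 161.

161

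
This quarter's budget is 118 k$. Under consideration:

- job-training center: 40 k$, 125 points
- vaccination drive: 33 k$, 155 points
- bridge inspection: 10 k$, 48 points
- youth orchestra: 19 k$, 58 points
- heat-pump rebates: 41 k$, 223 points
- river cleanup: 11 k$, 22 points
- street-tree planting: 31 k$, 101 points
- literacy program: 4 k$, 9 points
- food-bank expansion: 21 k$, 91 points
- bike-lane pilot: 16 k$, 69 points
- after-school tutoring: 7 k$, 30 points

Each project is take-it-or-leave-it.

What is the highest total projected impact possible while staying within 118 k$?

Taking the top-ratio projects first gives vaccination drive + bridge inspection + heat-pump rebates + literacy program + food-bank expansion + after-school tutoring for 556 (116 k$).
Replace bridge inspection and literacy program with bike-lane pilot: the trade gains 12 net, giving 568 at 118 k$.

568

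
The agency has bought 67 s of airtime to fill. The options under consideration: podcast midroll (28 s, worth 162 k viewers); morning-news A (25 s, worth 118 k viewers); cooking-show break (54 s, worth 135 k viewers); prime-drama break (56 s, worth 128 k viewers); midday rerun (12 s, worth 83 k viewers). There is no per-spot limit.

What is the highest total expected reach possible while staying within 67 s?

Density check — midday rerun 6.92, podcast midroll 5.79, morning-news A 4.72, cooking-show break 2.50 are the best per s.
Best packing: 5×midday rerun — 60 s, 415 total.

415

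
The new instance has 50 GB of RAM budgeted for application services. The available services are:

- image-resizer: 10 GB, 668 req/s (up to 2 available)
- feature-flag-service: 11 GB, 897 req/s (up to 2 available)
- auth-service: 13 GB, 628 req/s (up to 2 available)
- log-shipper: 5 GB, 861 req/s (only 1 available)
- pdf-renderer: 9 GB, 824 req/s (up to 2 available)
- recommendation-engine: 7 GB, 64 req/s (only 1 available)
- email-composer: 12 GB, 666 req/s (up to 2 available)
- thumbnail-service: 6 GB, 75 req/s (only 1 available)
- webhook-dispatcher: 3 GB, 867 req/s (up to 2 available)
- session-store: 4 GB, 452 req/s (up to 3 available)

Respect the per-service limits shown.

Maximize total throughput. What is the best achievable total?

6117

Filling by ratio: log-shipper + 2×pdf-renderer + thumbnail-service + 2×webhook-dispatcher + 3×session-store for 5674, with 3 GB left unused.
The 19 GB tied up in pdf-renderer and thumbnail-service and session-store is better spent on 2×feature-flag-service — total rises to 6117 (50 GB).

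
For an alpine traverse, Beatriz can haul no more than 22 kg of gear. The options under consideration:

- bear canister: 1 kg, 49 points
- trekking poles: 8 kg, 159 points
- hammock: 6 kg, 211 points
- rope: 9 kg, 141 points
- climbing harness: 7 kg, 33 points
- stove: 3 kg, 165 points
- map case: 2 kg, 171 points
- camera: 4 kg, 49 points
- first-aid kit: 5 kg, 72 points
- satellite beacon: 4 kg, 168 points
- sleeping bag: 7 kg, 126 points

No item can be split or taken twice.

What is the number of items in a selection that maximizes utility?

5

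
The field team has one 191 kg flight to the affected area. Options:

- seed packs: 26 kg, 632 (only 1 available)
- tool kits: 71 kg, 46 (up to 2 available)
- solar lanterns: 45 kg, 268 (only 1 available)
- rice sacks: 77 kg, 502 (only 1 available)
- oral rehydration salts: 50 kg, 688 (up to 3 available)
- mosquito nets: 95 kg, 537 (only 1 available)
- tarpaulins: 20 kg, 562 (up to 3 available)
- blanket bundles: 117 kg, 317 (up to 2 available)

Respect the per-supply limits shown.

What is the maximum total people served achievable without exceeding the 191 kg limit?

3694

The ratio ordering already packs tightly: seed packs + 2×oral rehydration salts + 3×tarpaulins, 186 kg, 3694.
Nothing else within 191 kg beats 3694.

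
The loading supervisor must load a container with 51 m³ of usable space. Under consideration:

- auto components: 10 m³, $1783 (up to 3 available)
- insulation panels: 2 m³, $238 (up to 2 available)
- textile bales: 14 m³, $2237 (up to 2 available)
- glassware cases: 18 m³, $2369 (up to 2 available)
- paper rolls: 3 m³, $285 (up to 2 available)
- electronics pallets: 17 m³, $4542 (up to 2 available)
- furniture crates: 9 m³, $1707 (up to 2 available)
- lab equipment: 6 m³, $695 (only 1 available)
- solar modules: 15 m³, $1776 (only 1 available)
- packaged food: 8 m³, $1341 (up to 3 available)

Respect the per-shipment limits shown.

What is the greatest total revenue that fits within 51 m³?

Density check — electronics pallets 267.18, furniture crates 189.67, auto components 178.30 are the best per m³.
Taking 2×electronics pallets + furniture crates + packaged food: 51 m³ used, 12132 in revenue.
Every other selection either busts 51 m³ or exceeds an availability limit or fails to beat 12132.

12132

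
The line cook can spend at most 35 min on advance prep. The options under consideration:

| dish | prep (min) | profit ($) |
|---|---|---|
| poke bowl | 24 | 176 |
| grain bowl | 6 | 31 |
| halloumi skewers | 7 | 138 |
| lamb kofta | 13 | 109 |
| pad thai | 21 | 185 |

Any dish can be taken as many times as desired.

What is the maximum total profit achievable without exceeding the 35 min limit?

690

Taking 5×halloumi skewers: 35 min used, 690 in profit.
No other feasible combination exceeds 690.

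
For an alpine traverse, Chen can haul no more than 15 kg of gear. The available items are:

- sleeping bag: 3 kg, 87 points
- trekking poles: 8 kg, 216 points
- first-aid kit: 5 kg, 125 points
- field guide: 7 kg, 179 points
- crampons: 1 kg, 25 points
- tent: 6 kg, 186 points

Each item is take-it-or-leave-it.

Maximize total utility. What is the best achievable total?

A density-first pass picks sleeping bag + first-aid kit + crampons + tent — 423 at 15 kg.
Dropping sleeping bag and first-aid kit frees 8 kg; slotting in trekking poles (8 kg) lifts the total to 427 at 15 kg.
The closest alternative, sleeping bag + first-aid kit + crampons + tent, reaches only 423.

427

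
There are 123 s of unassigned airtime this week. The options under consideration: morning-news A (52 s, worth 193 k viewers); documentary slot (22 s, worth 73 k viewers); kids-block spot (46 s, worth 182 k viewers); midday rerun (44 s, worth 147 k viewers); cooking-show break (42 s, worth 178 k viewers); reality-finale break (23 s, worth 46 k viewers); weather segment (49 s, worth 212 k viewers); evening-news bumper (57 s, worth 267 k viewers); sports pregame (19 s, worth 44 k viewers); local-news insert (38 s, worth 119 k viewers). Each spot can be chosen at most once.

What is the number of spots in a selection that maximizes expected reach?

3

Optimal total is 518.
documentary slot + cooking-show break + evening-news bumper hits 518 at 121 s.
Any selection reaching 518 contains exactly 3 spots.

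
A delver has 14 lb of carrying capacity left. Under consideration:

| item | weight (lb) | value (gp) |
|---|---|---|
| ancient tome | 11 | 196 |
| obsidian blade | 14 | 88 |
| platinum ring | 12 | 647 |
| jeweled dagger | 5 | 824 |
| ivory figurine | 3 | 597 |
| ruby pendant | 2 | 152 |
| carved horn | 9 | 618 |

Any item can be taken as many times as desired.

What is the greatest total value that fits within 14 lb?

2615

Density check — ivory figurine 199.00, jeweled dagger 164.80, ruby pendant 76.00 are the best per lb.
Taking the top-ratio items first gives 4×ivory figurine + ruby pendant for 2540 (14 lb).
Dropping ivory figurine and ruby pendant frees 5 lb; slotting in jeweled dagger (5 lb) lifts the total to 2615 at 14 lb.
That's the maximum — no swap from here does better than 2615.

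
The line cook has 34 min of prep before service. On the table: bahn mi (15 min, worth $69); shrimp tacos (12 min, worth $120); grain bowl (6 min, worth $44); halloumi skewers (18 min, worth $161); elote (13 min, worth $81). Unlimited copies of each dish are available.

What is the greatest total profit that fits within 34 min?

Ranking by ratio (profit/min): shrimp tacos 10.00, halloumi skewers 8.94, grain bowl 7.33, elote 6.23.
The ratio ordering already packs tightly: 2×shrimp tacos + grain bowl, 30 min, 284.
Nothing else within 34 min beats 284.

284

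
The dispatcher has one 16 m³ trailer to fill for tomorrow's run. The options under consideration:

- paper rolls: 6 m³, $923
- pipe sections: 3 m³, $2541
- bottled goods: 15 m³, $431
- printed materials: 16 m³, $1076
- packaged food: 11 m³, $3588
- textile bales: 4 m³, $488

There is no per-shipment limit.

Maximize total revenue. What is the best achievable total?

12705

By revenue per m³: pipe sections 847.00, packaged food 326.18, paper rolls 153.83, textile bales 122.00 lead.
5×pipe sections uses 15 of the 16 m³ and totals 12705.
No other feasible combination exceeds 12705.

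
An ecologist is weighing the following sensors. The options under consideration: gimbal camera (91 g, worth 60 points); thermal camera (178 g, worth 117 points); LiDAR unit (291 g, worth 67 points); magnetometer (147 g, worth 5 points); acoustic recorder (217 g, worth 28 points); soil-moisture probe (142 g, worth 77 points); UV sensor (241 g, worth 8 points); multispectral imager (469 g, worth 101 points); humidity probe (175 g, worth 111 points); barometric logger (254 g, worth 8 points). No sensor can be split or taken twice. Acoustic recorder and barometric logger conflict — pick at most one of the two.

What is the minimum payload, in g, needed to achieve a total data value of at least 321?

Need the lightest bundle worth ≥ 321.
Taking gimbal camera + thermal camera + soil-moisture probe + humidity probe gives 365 (≥ 321) for 586 g.
Below 586 g the best achievable stays under 321.

586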